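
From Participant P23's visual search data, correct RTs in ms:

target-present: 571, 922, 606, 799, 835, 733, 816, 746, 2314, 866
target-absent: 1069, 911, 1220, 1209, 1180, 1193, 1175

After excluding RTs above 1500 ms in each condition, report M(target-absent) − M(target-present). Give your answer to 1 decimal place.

370.7 ms

target-present: exclude 2314
M(target-present) = 6894/9 = 766.000
M(target-absent) = 7957/7 = 1136.714
Difference = 1136.714 − 766.000 = 370.714 ms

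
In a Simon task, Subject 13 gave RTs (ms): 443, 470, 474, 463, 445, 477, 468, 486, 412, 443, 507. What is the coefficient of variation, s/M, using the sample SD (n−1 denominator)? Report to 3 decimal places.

n = 11, Σ = 5088, M = 462.5455
Σ(x−M)² = 6578.727; s = √(6578.727/10) = 25.6490
CV = 25.6490 / 462.5455 = 0.05545

0.055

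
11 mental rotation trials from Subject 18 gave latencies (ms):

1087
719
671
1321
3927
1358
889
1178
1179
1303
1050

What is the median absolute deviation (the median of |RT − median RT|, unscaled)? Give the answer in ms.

Sorted: 671, 719, 889, 1050, 1087, 1178, 1179, 1303, 1321, 1358, 3927 → median = 1178
|x − 1178|: 91, 459, 507, 143, 2749, 180, 289, 0, 1, 125, 128
Sorted deviations: 0, 1, 91, 125, 128, 143, 180, 289, 459, 507, 2749 → MAD = 143

143 ms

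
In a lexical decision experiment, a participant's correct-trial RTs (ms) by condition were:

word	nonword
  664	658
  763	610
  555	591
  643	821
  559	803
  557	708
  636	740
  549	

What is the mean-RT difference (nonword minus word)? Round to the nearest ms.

M(word) = 4926/8 = 615.750
M(nonword) = 4931/7 = 704.429
Difference = 704.429 − 615.750 = 88.679 ms

89 ms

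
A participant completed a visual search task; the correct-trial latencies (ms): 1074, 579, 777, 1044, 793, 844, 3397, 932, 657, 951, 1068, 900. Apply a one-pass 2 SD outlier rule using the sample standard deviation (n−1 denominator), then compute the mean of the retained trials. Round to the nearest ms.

874 ms

n = 12, ΣRT = 13016, M = 1084.667
Σ(x−M)² = 6100452.67; s = √(6100452.67/11) = 744.706
Cutoffs: 1084.667 ± 2·744.706 → [-404.7, 2574.1]
Outside: 3397 → excluded.
Retained (n=11): Σ = 9619, mean = 9619/11 = 874.455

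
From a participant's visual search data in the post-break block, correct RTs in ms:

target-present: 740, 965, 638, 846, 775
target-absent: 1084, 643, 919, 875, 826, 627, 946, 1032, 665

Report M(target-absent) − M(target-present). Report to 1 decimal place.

M(target-present) = 3964/5 = 792.800
M(target-absent) = 7617/9 = 846.333
Difference = 846.333 − 792.800 = 53.533 ms

53.5 ms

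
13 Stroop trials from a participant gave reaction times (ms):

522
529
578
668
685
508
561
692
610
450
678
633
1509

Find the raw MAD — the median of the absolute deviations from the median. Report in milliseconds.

Sorted: 450, 508, 522, 529, 561, 578, 610, 633, 668, 678, 685, 692, 1509 → median = 610
|x − 610|: 88, 81, 32, 58, 75, 102, 49, 82, 0, 160, 68, 23, 899
Sorted deviations: 0, 23, 32, 49, 58, 68, 75, 81, 82, 88, 102, 160, 899 → MAD = 75

75 ms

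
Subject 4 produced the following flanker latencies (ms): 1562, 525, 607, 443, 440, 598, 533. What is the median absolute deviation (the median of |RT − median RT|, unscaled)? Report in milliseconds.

74 ms

Sorted: 440, 443, 525, 533, 598, 607, 1562 → median = 533
|x − 533|: 1029, 8, 74, 90, 93, 65, 0
Sorted deviations: 0, 8, 65, 74, 90, 93, 1029 → MAD = 74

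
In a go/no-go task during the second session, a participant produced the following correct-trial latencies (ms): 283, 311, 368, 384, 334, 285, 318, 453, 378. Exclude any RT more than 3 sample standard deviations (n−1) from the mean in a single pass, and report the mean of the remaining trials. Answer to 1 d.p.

346.0 ms

n = 9, ΣRT = 3114, M = 346.000
Σ(x−M)² = 24244.00; s = √(24244.00/8) = 55.050
Cutoffs: 346.000 ± 3·55.050 → [180.9, 511.1]
No RTs fall outside the cutoffs; all 9 retained. Mean = 3114/9 = 346.000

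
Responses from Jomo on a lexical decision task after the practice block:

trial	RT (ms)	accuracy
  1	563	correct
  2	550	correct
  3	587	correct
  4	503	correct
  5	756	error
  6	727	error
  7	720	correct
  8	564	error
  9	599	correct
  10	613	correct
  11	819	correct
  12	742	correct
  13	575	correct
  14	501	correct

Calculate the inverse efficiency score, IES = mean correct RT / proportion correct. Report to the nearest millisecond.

784 ms

Correct trials (n=11): 563, 550, 587, 503, 720, 599, 613, 819, 742, 575, 501
Mean correct RT = 6772/11 = 615.6364 ms
Proportion correct = 11/14
IES = 615.6364 / (11/14) = 783.537 ms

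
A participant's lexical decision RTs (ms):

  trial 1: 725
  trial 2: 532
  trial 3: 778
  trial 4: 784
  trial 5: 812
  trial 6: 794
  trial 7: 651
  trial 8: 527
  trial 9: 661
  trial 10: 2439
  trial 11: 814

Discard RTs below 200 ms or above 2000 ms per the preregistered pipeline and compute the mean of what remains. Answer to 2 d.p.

Excluded: 2439
Retained (n=10): Σ = 7078
Mean = 7078/10 = 707.8000

707.80 ms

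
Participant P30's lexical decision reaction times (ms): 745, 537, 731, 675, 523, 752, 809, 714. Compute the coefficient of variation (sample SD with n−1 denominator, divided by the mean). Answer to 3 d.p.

0.151

n = 8, Σ = 5486, M = 685.7500
Σ(x−M)² = 74665.500; s = √(74665.500/7) = 103.2787
CV = 103.2787 / 685.7500 = 0.15061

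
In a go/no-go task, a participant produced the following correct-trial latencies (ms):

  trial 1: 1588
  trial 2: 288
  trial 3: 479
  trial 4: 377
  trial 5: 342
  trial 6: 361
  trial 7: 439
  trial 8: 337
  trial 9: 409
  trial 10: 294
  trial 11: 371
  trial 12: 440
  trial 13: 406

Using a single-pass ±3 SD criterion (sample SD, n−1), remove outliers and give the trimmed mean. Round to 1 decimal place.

378.6 ms

n = 13, ΣRT = 6131, M = 471.615
Σ(x−M)² = 1388153.08; s = √(1388153.08/12) = 340.117
Cutoffs: 471.615 ± 3·340.117 → [-548.7, 1492.0]
Outside: 1588 → excluded.
Retained (n=12): Σ = 4543, mean = 4543/12 = 378.583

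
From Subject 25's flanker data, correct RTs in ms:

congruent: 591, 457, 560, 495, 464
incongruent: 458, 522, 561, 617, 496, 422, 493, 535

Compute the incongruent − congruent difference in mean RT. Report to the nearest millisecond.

0 ms

M(congruent) = 2567/5 = 513.400
M(incongruent) = 4104/8 = 513.000
Difference = 513.000 − 513.400 = -0.400 ms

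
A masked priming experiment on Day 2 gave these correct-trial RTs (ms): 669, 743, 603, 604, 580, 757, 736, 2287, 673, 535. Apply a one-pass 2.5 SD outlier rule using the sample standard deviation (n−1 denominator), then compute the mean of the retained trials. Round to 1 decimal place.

n = 10, ΣRT = 8187, M = 818.700
Σ(x−M)² = 2446006.10; s = √(2446006.10/9) = 521.324
Cutoffs: 818.700 ± 2.5·521.324 → [-484.6, 2122.0]
Outside: 2287 → excluded.
Retained (n=9): Σ = 5900, mean = 5900/9 = 655.556

655.6 ms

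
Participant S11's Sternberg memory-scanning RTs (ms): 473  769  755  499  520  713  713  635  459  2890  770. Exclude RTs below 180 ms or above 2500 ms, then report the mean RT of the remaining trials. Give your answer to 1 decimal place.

630.6 ms

Excluded: 2890
Retained (n=10): Σ = 6306
Mean = 6306/10 = 630.6000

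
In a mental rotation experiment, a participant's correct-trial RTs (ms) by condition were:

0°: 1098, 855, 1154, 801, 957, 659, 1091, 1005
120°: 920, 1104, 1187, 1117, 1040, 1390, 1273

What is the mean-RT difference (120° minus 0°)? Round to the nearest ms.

195 ms

M(0°) = 7620/8 = 952.500
M(120°) = 8031/7 = 1147.286
Difference = 1147.286 − 952.500 = 194.786 ms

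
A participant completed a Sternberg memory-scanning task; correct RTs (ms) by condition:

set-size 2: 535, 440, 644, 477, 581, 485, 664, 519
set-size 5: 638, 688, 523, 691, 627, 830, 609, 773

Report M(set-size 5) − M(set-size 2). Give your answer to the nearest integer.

M(set-size 2) = 4345/8 = 543.125
M(set-size 5) = 5379/8 = 672.375
Difference = 672.375 − 543.125 = 129.250 ms

129 ms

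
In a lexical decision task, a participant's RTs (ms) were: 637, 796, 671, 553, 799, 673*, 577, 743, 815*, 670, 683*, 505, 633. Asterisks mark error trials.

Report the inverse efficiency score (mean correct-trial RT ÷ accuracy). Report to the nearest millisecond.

856 ms

Correct trials (n=10): 637, 796, 671, 553, 799, 577, 743, 670, 505, 633
Mean correct RT = 6584/10 = 658.4000 ms
Proportion correct = 10/13
IES = 658.4000 / (10/13) = 855.920 ms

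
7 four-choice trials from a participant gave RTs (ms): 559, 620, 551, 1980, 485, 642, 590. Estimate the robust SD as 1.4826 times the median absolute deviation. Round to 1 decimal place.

57.8 ms

Sorted: 485, 551, 559, 590, 620, 642, 1980 → median = 590
|x − 590| sorted: 0, 30, 31, 39, 52, 105, 1390 → MAD = 39
Robust SD ≈ 1.4826 × 39 = 57.821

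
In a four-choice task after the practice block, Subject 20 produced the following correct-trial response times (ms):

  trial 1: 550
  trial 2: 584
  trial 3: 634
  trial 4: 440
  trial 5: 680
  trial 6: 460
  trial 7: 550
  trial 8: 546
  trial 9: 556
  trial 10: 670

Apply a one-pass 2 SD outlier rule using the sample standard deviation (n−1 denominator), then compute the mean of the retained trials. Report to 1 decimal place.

567.0 ms

n = 10, ΣRT = 5670, M = 567.000
Σ(x−M)² = 56874.00; s = √(56874.00/9) = 79.494
Cutoffs: 567.000 ± 2·79.494 → [408.0, 726.0]
No RTs fall outside the cutoffs; all 10 retained. Mean = 5670/10 = 567.000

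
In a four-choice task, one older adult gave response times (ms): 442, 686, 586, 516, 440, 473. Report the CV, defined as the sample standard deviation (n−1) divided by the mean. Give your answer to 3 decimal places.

n = 6, Σ = 3143, M = 523.8333
Σ(x−M)² = 46532.833; s = √(46532.833/5) = 96.4705
CV = 96.4705 / 523.8333 = 0.18416

0.184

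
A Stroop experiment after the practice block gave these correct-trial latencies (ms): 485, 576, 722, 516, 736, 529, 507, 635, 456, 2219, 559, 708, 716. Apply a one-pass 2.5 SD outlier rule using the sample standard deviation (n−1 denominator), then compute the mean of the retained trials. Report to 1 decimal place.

n = 13, ΣRT = 9364, M = 720.308
Σ(x−M)² = 2549688.77; s = √(2549688.77/12) = 460.949
Cutoffs: 720.308 ± 2.5·460.949 → [-432.1, 1872.7]
Outside: 2219 → excluded.
Retained (n=12): Σ = 7145, mean = 7145/12 = 595.417

595.4 ms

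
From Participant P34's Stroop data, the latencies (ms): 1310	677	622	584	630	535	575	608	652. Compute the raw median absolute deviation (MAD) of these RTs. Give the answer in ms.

Sorted: 535, 575, 584, 608, 622, 630, 652, 677, 1310 → median = 622
|x − 622|: 688, 55, 0, 38, 8, 87, 47, 14, 30
Sorted deviations: 0, 8, 14, 30, 38, 47, 55, 87, 688 → MAD = 38

38 ms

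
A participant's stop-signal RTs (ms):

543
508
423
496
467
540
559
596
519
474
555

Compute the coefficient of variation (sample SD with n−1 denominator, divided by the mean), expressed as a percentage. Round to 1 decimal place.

9.6%

n = 11, Σ = 5680, M = 516.3636
Σ(x−M)² = 24360.545; s = √(24360.545/10) = 49.3564
CV = 49.3564 / 516.3636 = 0.09558 = 9.558%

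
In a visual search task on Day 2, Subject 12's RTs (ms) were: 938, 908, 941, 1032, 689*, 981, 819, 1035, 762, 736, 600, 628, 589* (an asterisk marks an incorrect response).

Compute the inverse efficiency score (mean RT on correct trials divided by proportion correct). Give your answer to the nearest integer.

1008 ms

Correct trials (n=11): 938, 908, 941, 1032, 981, 819, 1035, 762, 736, 600, 628
Mean correct RT = 9380/11 = 852.7273 ms
Proportion correct = 11/13
IES = 852.7273 / (11/13) = 1007.769 ms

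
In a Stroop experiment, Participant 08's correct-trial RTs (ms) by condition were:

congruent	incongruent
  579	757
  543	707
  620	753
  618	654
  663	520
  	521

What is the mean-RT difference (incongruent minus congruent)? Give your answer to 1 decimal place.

M(congruent) = 3023/5 = 604.600
M(incongruent) = 3912/6 = 652.000
Difference = 652.000 − 604.600 = 47.400 ms

47.4 ms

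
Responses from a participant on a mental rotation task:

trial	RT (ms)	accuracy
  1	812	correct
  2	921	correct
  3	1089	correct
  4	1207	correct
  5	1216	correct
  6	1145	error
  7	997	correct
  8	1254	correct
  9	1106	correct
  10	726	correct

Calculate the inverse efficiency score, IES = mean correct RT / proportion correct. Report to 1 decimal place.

Correct trials (n=9): 812, 921, 1089, 1207, 1216, 997, 1254, 1106, 726
Mean correct RT = 9328/9 = 1036.4444 ms
Proportion correct = 9/10
IES = 1036.4444 / (9/10) = 1151.605 ms

1151.6 ms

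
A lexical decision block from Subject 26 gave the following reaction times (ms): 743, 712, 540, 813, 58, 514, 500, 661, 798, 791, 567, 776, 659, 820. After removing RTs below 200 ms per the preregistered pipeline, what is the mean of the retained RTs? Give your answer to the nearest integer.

684 ms

Excluded: 58
Retained (n=13): Σ = 8894
Mean = 8894/13 = 684.1538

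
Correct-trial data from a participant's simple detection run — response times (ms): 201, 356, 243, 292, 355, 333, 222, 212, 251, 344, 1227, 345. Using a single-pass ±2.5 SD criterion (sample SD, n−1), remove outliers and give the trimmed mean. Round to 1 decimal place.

286.7 ms

n = 12, ΣRT = 4381, M = 365.083
Σ(x−M)² = 849052.92; s = √(849052.92/11) = 277.825
Cutoffs: 365.083 ± 2.5·277.825 → [-329.5, 1059.6]
Outside: 1227 → excluded.
Retained (n=11): Σ = 3154, mean = 3154/11 = 286.727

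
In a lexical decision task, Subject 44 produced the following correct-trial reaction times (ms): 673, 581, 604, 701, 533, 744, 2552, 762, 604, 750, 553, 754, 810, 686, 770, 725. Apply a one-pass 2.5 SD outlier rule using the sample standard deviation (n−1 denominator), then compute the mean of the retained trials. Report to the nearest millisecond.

n = 16, ΣRT = 12802, M = 800.125
Σ(x−M)² = 3381341.75; s = √(3381341.75/15) = 474.787
Cutoffs: 800.125 ± 2.5·474.787 → [-386.8, 1987.1]
Outside: 2552 → excluded.
Retained (n=15): Σ = 10250, mean = 10250/15 = 683.333

683 ms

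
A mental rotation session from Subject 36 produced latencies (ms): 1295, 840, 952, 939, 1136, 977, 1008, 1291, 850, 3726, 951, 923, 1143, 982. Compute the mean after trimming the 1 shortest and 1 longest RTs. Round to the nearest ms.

1037 ms

Sorted: 840, 850, 923, 939, 951, 952, 977, 982, 1008, 1136, 1143, 1291, 1295, 3726
Drop lowest 1 (840) and highest 1 (3726)
Remaining (n=12): Σ = 12447, mean = 12447/12 = 1037.250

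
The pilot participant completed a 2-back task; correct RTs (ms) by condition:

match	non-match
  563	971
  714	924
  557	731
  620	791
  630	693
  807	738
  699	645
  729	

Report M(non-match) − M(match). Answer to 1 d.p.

119.8 ms

M(match) = 5319/8 = 664.875
M(non-match) = 5493/7 = 784.714
Difference = 784.714 − 664.875 = 119.839 ms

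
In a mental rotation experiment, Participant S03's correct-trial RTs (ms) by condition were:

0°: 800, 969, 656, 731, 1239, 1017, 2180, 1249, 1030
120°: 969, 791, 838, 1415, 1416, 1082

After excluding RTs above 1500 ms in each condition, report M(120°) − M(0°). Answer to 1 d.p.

0°: exclude 2180
M(0°) = 7691/8 = 961.375
M(120°) = 6511/6 = 1085.167
Difference = 1085.167 − 961.375 = 123.792 ms

123.8 ms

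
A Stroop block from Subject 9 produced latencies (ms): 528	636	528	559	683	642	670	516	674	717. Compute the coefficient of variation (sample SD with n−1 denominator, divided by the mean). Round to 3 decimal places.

n = 10, Σ = 6153, M = 615.3000
Σ(x−M)² = 50778.100; s = √(50778.100/9) = 75.1133
CV = 75.1133 / 615.3000 = 0.12208

0.122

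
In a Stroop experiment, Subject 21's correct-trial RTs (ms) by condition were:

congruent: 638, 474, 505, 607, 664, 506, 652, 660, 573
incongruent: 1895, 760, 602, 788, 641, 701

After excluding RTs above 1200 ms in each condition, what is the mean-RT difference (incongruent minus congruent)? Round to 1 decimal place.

incongruent: exclude 1895
M(congruent) = 5279/9 = 586.556
M(incongruent) = 3492/5 = 698.400
Difference = 698.400 − 586.556 = 111.844 ms

111.8 ms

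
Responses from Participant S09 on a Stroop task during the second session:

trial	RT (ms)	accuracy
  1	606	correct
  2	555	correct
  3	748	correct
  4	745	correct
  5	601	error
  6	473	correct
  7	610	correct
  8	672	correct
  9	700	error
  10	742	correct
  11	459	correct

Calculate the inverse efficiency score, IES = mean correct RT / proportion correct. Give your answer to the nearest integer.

762 ms

Correct trials (n=9): 606, 555, 748, 745, 473, 610, 672, 742, 459
Mean correct RT = 5610/9 = 623.3333 ms
Proportion correct = 9/11
IES = 623.3333 / (9/11) = 761.852 ms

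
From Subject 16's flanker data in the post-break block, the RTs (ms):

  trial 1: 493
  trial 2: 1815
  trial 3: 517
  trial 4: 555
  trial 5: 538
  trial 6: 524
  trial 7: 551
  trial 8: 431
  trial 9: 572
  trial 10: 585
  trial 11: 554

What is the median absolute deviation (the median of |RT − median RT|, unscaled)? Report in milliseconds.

27 ms

Sorted: 431, 493, 517, 524, 538, 551, 554, 555, 572, 585, 1815 → median = 551
|x − 551|: 58, 1264, 34, 4, 13, 27, 0, 120, 21, 34, 3
Sorted deviations: 0, 3, 4, 13, 21, 27, 34, 34, 58, 120, 1264 → MAD = 27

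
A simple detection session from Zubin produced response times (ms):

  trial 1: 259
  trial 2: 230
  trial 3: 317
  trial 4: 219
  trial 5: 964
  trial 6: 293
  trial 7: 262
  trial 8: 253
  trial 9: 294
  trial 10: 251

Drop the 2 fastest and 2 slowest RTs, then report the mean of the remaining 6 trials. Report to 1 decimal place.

Sorted: 219, 230, 251, 253, 259, 262, 293, 294, 317, 964
Drop lowest 2 (219, 230) and highest 2 (317, 964)
Remaining (n=6): Σ = 1612, mean = 1612/6 = 268.667

268.7 ms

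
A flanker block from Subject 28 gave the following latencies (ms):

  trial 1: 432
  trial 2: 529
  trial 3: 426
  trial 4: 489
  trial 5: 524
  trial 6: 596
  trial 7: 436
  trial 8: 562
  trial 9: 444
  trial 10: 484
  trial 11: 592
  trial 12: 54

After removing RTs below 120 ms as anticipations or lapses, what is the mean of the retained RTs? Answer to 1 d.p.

501.3 ms

Excluded: 54
Retained (n=11): Σ = 5514
Mean = 5514/11 = 501.2727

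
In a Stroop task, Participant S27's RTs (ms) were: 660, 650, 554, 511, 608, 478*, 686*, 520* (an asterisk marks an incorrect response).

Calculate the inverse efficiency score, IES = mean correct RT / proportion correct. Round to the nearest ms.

955 ms

Correct trials (n=5): 660, 650, 554, 511, 608
Mean correct RT = 2983/5 = 596.6000 ms
Proportion correct = 5/8
IES = 596.6000 / (5/8) = 954.560 ms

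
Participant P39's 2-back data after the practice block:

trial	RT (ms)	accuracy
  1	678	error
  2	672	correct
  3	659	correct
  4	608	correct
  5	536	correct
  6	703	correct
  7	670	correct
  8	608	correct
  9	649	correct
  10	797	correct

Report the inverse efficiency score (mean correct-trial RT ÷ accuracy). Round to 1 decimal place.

728.6 ms

Correct trials (n=9): 672, 659, 608, 536, 703, 670, 608, 649, 797
Mean correct RT = 5902/9 = 655.7778 ms
Proportion correct = 9/10
IES = 655.7778 / (9/10) = 728.642 ms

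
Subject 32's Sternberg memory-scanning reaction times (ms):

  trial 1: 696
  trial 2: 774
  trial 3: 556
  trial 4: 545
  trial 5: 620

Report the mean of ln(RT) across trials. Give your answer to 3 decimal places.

ln(RT): 6.5453, 6.6516, 6.3208, 6.3008, 6.4297
Σ ln(RT) = 32.2482
Mean = 32.2482/5 = 6.44964

6.450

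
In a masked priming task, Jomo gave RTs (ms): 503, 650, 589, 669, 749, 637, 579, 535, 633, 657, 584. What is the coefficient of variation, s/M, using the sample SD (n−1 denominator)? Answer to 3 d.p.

0.111

n = 11, Σ = 6785, M = 616.8182
Σ(x−M)² = 46509.636; s = √(46509.636/10) = 68.1980
CV = 68.1980 / 616.8182 = 0.11056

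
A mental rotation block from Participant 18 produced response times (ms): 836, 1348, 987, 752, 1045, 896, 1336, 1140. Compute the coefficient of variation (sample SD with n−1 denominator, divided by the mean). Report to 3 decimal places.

n = 8, Σ = 8340, M = 1042.5000
Σ(x−M)² = 340560.000; s = √(340560.000/7) = 220.5707
CV = 220.5707 / 1042.5000 = 0.21158

0.212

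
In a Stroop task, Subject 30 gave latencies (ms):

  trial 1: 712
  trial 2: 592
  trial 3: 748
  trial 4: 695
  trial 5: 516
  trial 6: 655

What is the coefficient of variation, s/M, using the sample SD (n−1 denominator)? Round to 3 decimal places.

0.131

n = 6, Σ = 3918, M = 653.0000
Σ(x−M)² = 36764.000; s = √(36764.000/5) = 85.7485
CV = 85.7485 / 653.0000 = 0.13131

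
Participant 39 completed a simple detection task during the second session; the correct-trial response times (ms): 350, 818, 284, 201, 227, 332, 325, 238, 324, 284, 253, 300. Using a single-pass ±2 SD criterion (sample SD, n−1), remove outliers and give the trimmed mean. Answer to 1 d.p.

n = 12, ΣRT = 3936, M = 328.000
Σ(x−M)² = 285336.00; s = √(285336.00/11) = 161.058
Cutoffs: 328.000 ± 2·161.058 → [5.9, 650.1]
Outside: 818 → excluded.
Retained (n=11): Σ = 3118, mean = 3118/11 = 283.455

283.5 ms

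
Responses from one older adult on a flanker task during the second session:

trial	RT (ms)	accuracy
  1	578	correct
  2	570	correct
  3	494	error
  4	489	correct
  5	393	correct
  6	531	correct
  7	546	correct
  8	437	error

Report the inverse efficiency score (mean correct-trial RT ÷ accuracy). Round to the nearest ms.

Correct trials (n=6): 578, 570, 489, 393, 531, 546
Mean correct RT = 3107/6 = 517.8333 ms
Proportion correct = 6/8
IES = 517.8333 / (6/8) = 690.444 ms

690 ms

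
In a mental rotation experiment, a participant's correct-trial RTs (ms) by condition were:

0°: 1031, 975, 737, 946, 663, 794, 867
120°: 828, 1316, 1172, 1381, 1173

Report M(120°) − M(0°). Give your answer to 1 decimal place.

315.0 ms

M(0°) = 6013/7 = 859.000
M(120°) = 5870/5 = 1174.000
Difference = 1174.000 − 859.000 = 315.000 ms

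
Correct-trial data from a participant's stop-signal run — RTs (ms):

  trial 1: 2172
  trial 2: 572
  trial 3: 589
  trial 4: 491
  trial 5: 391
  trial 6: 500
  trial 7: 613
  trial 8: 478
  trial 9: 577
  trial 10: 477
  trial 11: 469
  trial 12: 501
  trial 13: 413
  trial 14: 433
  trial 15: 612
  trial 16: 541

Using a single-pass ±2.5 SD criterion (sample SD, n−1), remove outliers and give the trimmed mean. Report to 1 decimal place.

n = 16, ΣRT = 9829, M = 614.312
Σ(x−M)² = 2658529.44; s = √(2658529.44/15) = 420.993
Cutoffs: 614.312 ± 2.5·420.993 → [-438.2, 1666.8]
Outside: 2172 → excluded.
Retained (n=15): Σ = 7657, mean = 7657/15 = 510.467

510.5 ms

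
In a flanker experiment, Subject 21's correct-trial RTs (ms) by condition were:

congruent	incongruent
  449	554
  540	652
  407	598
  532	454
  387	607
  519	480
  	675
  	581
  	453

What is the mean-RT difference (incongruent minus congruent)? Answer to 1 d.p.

M(congruent) = 2834/6 = 472.333
M(incongruent) = 5054/9 = 561.556
Difference = 561.556 − 472.333 = 89.222 ms

89.2 ms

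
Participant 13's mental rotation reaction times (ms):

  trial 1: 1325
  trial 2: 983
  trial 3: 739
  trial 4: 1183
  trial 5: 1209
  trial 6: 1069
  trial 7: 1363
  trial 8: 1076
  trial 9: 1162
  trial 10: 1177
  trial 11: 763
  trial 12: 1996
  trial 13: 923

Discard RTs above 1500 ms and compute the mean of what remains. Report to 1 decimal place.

1081.0 ms

Excluded: 1996
Retained (n=12): Σ = 12972
Mean = 12972/12 = 1081.0000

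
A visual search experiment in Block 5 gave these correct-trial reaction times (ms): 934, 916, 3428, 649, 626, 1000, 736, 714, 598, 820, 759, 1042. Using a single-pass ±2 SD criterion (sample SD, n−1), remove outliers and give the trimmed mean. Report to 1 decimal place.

n = 12, ΣRT = 12222, M = 1018.500
Σ(x−M)² = 6570907.00; s = √(6570907.00/11) = 772.888
Cutoffs: 1018.500 ± 2·772.888 → [-527.3, 2564.3]
Outside: 3428 → excluded.
Retained (n=11): Σ = 8794, mean = 8794/11 = 799.455

799.5 ms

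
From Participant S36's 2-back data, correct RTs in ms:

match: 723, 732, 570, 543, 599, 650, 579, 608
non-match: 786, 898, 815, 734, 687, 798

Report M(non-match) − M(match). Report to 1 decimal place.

M(match) = 5004/8 = 625.500
M(non-match) = 4718/6 = 786.333
Difference = 786.333 − 625.500 = 160.833 ms

160.8 ms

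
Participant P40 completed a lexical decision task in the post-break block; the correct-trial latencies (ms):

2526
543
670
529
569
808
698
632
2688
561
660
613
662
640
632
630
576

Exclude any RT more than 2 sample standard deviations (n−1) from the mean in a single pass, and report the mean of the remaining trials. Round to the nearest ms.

628 ms

n = 17, ΣRT = 14637, M = 861.000
Σ(x−M)² = 6992440.00; s = √(6992440.00/16) = 661.081
Cutoffs: 861.000 ± 2·661.081 → [-461.2, 2183.2]
Outside: 2526, 2688 → excluded.
Retained (n=15): Σ = 9423, mean = 9423/15 = 628.200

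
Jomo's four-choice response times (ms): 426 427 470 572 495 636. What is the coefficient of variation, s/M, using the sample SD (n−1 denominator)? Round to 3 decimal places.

0.167

n = 6, Σ = 3026, M = 504.3333
Σ(x−M)² = 35297.333; s = √(35297.333/5) = 84.0206
CV = 84.0206 / 504.3333 = 0.16660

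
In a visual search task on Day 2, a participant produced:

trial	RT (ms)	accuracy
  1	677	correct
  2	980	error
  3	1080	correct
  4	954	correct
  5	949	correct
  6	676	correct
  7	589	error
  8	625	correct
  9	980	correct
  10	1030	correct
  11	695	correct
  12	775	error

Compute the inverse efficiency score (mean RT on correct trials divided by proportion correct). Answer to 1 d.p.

Correct trials (n=9): 677, 1080, 954, 949, 676, 625, 980, 1030, 695
Mean correct RT = 7666/9 = 851.7778 ms
Proportion correct = 9/12
IES = 851.7778 / (9/12) = 1135.704 ms

1135.7 ms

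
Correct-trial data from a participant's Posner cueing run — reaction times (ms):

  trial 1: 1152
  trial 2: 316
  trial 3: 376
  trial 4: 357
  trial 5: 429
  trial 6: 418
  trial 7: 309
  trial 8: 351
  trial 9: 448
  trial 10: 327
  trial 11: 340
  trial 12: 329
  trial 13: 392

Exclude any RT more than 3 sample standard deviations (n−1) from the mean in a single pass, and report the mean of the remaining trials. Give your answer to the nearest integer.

366 ms

n = 13, ΣRT = 5544, M = 426.462
Σ(x−M)² = 594067.23; s = √(594067.23/12) = 222.499
Cutoffs: 426.462 ± 3·222.499 → [-241.0, 1094.0]
Outside: 1152 → excluded.
Retained (n=12): Σ = 4392, mean = 4392/12 = 366.000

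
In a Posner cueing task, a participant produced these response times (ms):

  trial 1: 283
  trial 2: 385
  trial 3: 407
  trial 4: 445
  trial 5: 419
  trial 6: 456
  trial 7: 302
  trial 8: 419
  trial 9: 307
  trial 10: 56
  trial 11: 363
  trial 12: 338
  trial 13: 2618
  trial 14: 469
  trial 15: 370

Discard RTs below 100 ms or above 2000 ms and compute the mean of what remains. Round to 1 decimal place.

Excluded: 56, 2618
Retained (n=13): Σ = 4963
Mean = 4963/13 = 381.7692

381.8 ms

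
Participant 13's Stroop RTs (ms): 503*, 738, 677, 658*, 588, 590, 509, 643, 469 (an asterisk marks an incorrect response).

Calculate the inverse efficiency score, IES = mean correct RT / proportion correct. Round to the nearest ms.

774 ms

Correct trials (n=7): 738, 677, 588, 590, 509, 643, 469
Mean correct RT = 4214/7 = 602.0000 ms
Proportion correct = 7/9
IES = 602.0000 / (7/9) = 774.000 ms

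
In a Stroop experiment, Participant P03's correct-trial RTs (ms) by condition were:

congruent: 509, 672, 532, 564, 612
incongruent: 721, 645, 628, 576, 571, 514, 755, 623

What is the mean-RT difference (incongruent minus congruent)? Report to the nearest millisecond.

M(congruent) = 2889/5 = 577.800
M(incongruent) = 5033/8 = 629.125
Difference = 629.125 − 577.800 = 51.325 ms

51 ms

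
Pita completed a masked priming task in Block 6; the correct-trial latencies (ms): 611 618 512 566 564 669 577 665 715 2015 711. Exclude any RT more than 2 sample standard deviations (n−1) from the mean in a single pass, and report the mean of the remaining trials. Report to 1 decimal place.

620.8 ms

n = 11, ΣRT = 8223, M = 747.545
Σ(x−M)² = 1808460.73; s = √(1808460.73/10) = 425.260
Cutoffs: 747.545 ± 2·425.260 → [-103.0, 1598.1]
Outside: 2015 → excluded.
Retained (n=10): Σ = 6208, mean = 6208/10 = 620.800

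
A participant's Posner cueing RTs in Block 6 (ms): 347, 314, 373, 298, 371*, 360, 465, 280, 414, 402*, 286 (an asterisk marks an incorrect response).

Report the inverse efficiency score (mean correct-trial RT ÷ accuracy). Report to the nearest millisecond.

Correct trials (n=9): 347, 314, 373, 298, 360, 465, 280, 414, 286
Mean correct RT = 3137/9 = 348.5556 ms
Proportion correct = 9/11
IES = 348.5556 / (9/11) = 426.012 ms

426 ms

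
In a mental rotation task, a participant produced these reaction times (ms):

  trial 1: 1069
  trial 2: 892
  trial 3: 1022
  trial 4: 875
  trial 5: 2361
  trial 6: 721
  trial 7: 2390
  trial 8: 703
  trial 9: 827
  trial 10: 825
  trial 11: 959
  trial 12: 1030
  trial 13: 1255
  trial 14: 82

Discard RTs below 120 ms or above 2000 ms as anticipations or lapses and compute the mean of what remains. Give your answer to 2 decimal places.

Excluded: 82, 2361, 2390
Retained (n=11): Σ = 10178
Mean = 10178/11 = 925.2727

925.27 ms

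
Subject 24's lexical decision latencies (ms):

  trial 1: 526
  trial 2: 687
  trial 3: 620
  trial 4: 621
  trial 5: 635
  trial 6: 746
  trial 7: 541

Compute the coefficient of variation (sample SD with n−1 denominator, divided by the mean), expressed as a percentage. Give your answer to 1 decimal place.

n = 7, Σ = 4376, M = 625.1429
Σ(x−M)² = 35482.857; s = √(35482.857/6) = 76.9013
CV = 76.9013 / 625.1429 = 0.12301 = 12.301%

12.3%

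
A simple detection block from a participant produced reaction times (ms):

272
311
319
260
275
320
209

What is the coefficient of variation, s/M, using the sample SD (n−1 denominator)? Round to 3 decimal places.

0.142

n = 7, Σ = 1966, M = 280.8571
Σ(x−M)² = 9606.857; s = √(9606.857/6) = 40.0143
CV = 40.0143 / 280.8571 = 0.14247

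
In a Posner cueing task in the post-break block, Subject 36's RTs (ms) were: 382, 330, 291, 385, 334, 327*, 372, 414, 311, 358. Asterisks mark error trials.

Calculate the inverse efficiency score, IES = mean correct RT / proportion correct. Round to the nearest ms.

392 ms

Correct trials (n=9): 382, 330, 291, 385, 334, 372, 414, 311, 358
Mean correct RT = 3177/9 = 353.0000 ms
Proportion correct = 9/10
IES = 353.0000 / (9/10) = 392.222 ms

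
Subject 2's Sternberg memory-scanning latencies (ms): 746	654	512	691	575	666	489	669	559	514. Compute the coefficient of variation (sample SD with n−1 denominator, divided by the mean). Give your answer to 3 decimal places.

n = 10, Σ = 6075, M = 607.5000
Σ(x−M)² = 70834.500; s = √(70834.500/9) = 88.7158
CV = 88.7158 / 607.5000 = 0.14603

0.146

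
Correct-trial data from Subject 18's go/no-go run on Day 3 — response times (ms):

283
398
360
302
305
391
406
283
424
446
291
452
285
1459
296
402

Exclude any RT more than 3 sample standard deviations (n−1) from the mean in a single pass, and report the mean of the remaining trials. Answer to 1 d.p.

354.9 ms

n = 16, ΣRT = 6783, M = 423.938
Σ(x−M)² = 1201362.94; s = √(1201362.94/15) = 283.003
Cutoffs: 423.938 ± 3·283.003 → [-425.1, 1272.9]
Outside: 1459 → excluded.
Retained (n=15): Σ = 5324, mean = 5324/15 = 354.933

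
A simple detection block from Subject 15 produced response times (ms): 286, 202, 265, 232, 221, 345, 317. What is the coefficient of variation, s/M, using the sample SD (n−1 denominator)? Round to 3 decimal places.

n = 7, Σ = 1868, M = 266.8571
Σ(x−M)² = 16514.857; s = √(16514.857/6) = 52.4640
CV = 52.4640 / 266.8571 = 0.19660

0.197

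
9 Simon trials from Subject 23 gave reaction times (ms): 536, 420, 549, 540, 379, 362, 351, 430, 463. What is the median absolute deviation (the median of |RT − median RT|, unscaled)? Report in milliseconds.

Sorted: 351, 362, 379, 420, 430, 463, 536, 540, 549 → median = 430
|x − 430|: 106, 10, 119, 110, 51, 68, 79, 0, 33
Sorted deviations: 0, 10, 33, 51, 68, 79, 106, 110, 119 → MAD = 68

68 ms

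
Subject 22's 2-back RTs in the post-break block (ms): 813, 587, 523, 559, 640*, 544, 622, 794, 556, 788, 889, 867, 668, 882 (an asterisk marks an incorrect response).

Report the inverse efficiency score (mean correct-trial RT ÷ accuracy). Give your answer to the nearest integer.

753 ms

Correct trials (n=13): 813, 587, 523, 559, 544, 622, 794, 556, 788, 889, 867, 668, 882
Mean correct RT = 9092/13 = 699.3846 ms
Proportion correct = 13/14
IES = 699.3846 / (13/14) = 753.183 ms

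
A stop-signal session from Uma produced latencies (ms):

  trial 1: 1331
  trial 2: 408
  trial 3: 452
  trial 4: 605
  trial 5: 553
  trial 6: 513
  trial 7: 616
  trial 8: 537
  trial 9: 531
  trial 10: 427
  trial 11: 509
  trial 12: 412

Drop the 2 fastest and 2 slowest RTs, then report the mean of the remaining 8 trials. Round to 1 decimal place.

Sorted: 408, 412, 427, 452, 509, 513, 531, 537, 553, 605, 616, 1331
Drop lowest 2 (408, 412) and highest 2 (616, 1331)
Remaining (n=8): Σ = 4127, mean = 4127/8 = 515.875

515.9 ms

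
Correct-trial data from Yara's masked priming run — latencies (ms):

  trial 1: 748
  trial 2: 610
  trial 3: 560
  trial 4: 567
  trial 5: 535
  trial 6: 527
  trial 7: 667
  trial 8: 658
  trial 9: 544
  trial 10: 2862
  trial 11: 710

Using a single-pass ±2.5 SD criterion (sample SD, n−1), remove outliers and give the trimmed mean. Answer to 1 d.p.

n = 11, ΣRT = 8988, M = 817.091
Σ(x−M)² = 4655566.91; s = √(4655566.91/10) = 682.317
Cutoffs: 817.091 ± 2.5·682.317 → [-888.7, 2522.9]
Outside: 2862 → excluded.
Retained (n=10): Σ = 6126, mean = 6126/10 = 612.600

612.6 ms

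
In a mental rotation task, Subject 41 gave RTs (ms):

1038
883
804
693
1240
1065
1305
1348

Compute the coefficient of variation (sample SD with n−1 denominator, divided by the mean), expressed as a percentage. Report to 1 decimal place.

n = 8, Σ = 8376, M = 1047.0000
Σ(x−M)² = 406080.000; s = √(406080.000/7) = 240.8556
CV = 240.8556 / 1047.0000 = 0.23004 = 23.004%

23.0%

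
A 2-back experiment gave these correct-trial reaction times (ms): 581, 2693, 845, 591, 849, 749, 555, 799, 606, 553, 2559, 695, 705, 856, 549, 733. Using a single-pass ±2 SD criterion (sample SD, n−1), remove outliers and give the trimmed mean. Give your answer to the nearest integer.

n = 16, ΣRT = 14918, M = 932.375
Σ(x−M)² = 6745175.75; s = √(6745175.75/15) = 670.581
Cutoffs: 932.375 ± 2·670.581 → [-408.8, 2273.5]
Outside: 2559, 2693 → excluded.
Retained (n=14): Σ = 9666, mean = 9666/14 = 690.429

690 ms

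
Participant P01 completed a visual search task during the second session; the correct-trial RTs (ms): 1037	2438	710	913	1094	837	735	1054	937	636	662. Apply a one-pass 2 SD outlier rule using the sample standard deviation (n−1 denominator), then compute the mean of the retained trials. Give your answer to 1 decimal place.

861.5 ms

n = 11, ΣRT = 11053, M = 1004.818
Σ(x−M)² = 2519881.64; s = √(2519881.64/10) = 501.984
Cutoffs: 1004.818 ± 2·501.984 → [0.8, 2008.8]
Outside: 2438 → excluded.
Retained (n=10): Σ = 8615, mean = 8615/10 = 861.500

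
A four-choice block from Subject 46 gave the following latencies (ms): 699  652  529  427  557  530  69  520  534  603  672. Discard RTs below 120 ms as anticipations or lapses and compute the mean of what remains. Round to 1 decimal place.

572.3 ms

Excluded: 69
Retained (n=10): Σ = 5723
Mean = 5723/10 = 572.3000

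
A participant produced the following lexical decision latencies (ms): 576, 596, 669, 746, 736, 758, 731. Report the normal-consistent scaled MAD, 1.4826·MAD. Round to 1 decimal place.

Sorted: 576, 596, 669, 731, 736, 746, 758 → median = 731
|x − 731| sorted: 0, 5, 15, 27, 62, 135, 155 → MAD = 27
Robust SD ≈ 1.4826 × 27 = 40.030

40.0 ms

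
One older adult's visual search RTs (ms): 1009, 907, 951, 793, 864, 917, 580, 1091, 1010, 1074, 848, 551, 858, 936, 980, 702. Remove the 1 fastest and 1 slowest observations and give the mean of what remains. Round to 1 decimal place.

Sorted: 551, 580, 702, 793, 848, 858, 864, 907, 917, 936, 951, 980, 1009, 1010, 1074, 1091
Drop lowest 1 (551) and highest 1 (1091)
Remaining (n=14): Σ = 12429, mean = 12429/14 = 887.786

887.8 ms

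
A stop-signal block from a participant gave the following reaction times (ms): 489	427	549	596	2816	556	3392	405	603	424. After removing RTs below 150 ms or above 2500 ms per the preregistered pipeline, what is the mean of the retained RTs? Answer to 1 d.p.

506.1 ms

Excluded: 2816, 3392
Retained (n=8): Σ = 4049
Mean = 4049/8 = 506.1250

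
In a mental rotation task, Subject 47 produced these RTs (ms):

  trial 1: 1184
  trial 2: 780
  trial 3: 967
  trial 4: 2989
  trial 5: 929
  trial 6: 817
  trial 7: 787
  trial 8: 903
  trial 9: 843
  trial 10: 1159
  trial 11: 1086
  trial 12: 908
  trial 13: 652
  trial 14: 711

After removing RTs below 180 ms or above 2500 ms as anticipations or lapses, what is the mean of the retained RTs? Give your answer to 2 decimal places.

Excluded: 2989
Retained (n=13): Σ = 11726
Mean = 11726/13 = 902.0000

902.00 ms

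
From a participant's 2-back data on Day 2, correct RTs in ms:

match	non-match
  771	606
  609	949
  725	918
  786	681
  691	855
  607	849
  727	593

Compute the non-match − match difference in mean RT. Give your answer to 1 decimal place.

76.4 ms

M(match) = 4916/7 = 702.286
M(non-match) = 5451/7 = 778.714
Difference = 778.714 − 702.286 = 76.429 ms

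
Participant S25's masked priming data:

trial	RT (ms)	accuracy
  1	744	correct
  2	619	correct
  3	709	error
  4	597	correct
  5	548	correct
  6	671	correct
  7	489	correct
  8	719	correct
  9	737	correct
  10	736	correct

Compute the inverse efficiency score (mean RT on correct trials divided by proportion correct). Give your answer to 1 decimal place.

Correct trials (n=9): 744, 619, 597, 548, 671, 489, 719, 737, 736
Mean correct RT = 5860/9 = 651.1111 ms
Proportion correct = 9/10
IES = 651.1111 / (9/10) = 723.457 ms

723.5 ms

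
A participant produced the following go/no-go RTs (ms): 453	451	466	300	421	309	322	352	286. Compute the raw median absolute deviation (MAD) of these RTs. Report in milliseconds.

66 ms

Sorted: 286, 300, 309, 322, 352, 421, 451, 453, 466 → median = 352
|x − 352|: 101, 99, 114, 52, 69, 43, 30, 0, 66
Sorted deviations: 0, 30, 43, 52, 66, 69, 99, 101, 114 → MAD = 66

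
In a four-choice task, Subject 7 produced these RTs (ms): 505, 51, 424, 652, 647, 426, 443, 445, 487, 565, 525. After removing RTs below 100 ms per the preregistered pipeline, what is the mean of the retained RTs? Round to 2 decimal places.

511.90 ms

Excluded: 51
Retained (n=10): Σ = 5119
Mean = 5119/10 = 511.9000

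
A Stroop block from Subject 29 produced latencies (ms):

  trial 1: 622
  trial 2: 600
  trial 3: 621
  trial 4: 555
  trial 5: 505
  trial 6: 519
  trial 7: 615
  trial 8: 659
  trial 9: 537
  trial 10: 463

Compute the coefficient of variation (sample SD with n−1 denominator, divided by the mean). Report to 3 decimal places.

0.111

n = 10, Σ = 5696, M = 569.6000
Σ(x−M)² = 35738.400; s = √(35738.400/9) = 63.0153
CV = 63.0153 / 569.6000 = 0.11063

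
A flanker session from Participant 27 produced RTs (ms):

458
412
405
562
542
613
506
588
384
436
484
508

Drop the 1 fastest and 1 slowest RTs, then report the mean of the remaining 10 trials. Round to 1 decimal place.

Sorted: 384, 405, 412, 436, 458, 484, 506, 508, 542, 562, 588, 613
Drop lowest 1 (384) and highest 1 (613)
Remaining (n=10): Σ = 4901, mean = 4901/10 = 490.100

490.1 ms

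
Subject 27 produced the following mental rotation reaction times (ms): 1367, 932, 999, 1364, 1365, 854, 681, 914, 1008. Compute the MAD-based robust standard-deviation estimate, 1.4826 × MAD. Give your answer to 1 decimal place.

215.0 ms

Sorted: 681, 854, 914, 932, 999, 1008, 1364, 1365, 1367 → median = 999
|x − 999| sorted: 0, 9, 67, 85, 145, 318, 365, 366, 368 → MAD = 145
Robust SD ≈ 1.4826 × 145 = 214.977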